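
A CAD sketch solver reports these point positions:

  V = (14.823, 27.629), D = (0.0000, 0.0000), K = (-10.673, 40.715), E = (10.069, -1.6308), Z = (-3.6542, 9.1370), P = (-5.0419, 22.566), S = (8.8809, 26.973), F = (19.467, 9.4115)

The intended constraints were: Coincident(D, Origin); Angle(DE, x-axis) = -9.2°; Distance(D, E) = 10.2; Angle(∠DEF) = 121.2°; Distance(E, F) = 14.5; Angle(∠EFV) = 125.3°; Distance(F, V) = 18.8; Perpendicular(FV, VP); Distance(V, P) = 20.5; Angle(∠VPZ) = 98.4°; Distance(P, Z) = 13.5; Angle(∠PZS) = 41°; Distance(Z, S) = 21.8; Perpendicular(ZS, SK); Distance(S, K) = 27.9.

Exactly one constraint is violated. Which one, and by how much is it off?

Distance(S, K) = 27.9 — off by 4.00.

D = (0.00, 0.00) ✓; DE at -9.200° ✓; |DE| = 10.20 ✓; ∠DEF = 121.2° ✓; |EF| = 14.50 ✓; ∠EFV = 125.3° ✓; |FV| = 18.80 ✓; ∠(FV, VP) = 90.00° ✓; |VP| = 20.50 ✓; ∠VPZ = 98.40° ✓; |PZ| = 13.50 ✓; ∠PZS = 41.00° ✓; |ZS| = 21.80 ✓; ∠(ZS, SK) = 90.00° ✓; |SK| = 23.90 ✗.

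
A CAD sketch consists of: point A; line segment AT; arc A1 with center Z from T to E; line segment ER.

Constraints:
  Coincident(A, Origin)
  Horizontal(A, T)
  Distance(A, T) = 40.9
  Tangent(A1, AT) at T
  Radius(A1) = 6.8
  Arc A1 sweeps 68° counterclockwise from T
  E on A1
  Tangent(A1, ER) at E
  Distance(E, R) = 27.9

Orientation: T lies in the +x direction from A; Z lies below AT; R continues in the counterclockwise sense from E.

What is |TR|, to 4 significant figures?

34.47

A is at the origin; A and T share the same y with |AT| = 40.9 and T on the +x side, so T = (40.90, 0.000). Since A1 is tangent to AT there, ZT ⟂ AT, so Z = T + (0, -6.8) = (40.90, -6.800). On A1, T sits at bearing 90° from Z; a 68° counterclockwise sweep puts E at bearing 158°, so E = Z + 6.8·(cos 158°, sin 158°) = (34.60, -4.253). The tangent condition forces ZE to be normal to ER, so ER runs along (−sin 158°, cos 158°); with |ER| = 27.9, R = (24.14, -30.12). Then |TR| = |R − T| = 34.47.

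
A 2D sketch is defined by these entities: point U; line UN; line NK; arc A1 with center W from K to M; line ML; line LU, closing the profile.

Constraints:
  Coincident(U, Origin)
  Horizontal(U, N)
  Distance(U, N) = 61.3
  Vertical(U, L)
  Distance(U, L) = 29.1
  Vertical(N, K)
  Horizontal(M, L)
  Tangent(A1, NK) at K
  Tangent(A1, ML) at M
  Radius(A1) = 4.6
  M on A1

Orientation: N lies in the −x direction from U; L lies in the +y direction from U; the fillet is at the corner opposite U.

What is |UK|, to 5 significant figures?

66.015

The virtual corner opposite U is at (-61.300, 29.100). Since A1 is tangent to NK there, WK ⟂ NK and since A1 is tangent to ML there, WM ⟂ ML, with radius 4.6, so the center W sits 4.6 in from both sides at W = (-56.700, 24.500). That places the tangent points at K = (-61.300, 24.500) on NK and M = (-56.700, 29.100) on ML. Then |UK| = |K − U| = 66.015.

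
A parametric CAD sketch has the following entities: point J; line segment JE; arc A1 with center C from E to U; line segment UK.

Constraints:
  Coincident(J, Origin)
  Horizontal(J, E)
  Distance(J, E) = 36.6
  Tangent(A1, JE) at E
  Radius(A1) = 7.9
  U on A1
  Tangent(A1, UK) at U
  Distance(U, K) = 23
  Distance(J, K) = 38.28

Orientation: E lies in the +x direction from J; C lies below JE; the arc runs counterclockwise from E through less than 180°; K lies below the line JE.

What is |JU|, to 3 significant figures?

29.5

J is at the origin; J and E share the same y with |JE| = 36.6 and E on the +x side, so E = (36.6, 0.00). Tangency of A1 to JE means the radius CE is perpendicular to JE, so C = E + (0, -7.9) = (36.6, -7.90). Since CU ⟂ UK (tangency), |CK| = √(7.9² + 23.0²) = 24.3 regardless of where U sits on A1. So K lies on both circle(J, 38.28) and circle(C, 24.3); the below-JE intersection is K = (24.8, -29.2). U is the foot of the tangent from K: U = (28.8, -6.52).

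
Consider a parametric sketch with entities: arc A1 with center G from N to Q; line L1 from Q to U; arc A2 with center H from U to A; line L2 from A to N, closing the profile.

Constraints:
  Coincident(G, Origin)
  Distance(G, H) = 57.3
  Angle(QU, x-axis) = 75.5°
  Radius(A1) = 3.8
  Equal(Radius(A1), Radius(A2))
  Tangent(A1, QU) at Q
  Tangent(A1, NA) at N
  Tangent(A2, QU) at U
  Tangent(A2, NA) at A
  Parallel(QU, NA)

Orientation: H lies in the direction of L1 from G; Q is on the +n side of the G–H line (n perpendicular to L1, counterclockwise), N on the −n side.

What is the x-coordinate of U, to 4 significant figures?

10.67

The slot axis is L1's direction at 75.5°, so u = (cos 75.5°, sin 75.5°) = (0.2504, 0.9681) and n = (−sin 75.5°, cos 75.5°) = (-0.9681, 0.2504). G is at the origin and H lies 57.3 along u from G, so H = 57.3·u = (14.35, 55.47). Tangency of A1 to both parallel lines with radius 3.8 puts Q and N at G ± 3.8·n: Q = (-3.679, 0.9514), N = (3.679, -0.9514). Equal radii place U and A the same way about H: U = H + 3.8·n = (10.67, 56.43), A = H − 3.8·n = (18.03, 54.52). So U.x = 10.67.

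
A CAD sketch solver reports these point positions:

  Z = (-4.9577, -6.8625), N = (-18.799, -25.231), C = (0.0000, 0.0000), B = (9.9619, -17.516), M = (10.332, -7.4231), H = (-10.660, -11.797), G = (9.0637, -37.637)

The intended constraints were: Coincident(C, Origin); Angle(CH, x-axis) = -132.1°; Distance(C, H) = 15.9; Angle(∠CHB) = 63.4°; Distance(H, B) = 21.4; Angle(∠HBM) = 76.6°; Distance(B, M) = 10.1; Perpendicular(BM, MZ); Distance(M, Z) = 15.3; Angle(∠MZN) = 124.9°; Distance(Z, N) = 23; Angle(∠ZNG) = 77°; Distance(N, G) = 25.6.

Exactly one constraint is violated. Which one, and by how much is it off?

Distance(N, G) = 25.6 — off by 4.90.

C = (0.00, 0.00) ✓; CH at -132.1° ✓; |CH| = 15.90 ✓; ∠CHB = 63.40° ✓; |HB| = 21.40 ✓; ∠HBM = 76.60° ✓; |BM| = 10.10 ✓; ∠(BM, MZ) = 90.00° ✓; |MZ| = 15.30 ✓; ∠MZN = 124.9° ✓; |ZN| = 23.00 ✓; ∠ZNG = 77.00° ✓; |NG| = 30.50 ✗.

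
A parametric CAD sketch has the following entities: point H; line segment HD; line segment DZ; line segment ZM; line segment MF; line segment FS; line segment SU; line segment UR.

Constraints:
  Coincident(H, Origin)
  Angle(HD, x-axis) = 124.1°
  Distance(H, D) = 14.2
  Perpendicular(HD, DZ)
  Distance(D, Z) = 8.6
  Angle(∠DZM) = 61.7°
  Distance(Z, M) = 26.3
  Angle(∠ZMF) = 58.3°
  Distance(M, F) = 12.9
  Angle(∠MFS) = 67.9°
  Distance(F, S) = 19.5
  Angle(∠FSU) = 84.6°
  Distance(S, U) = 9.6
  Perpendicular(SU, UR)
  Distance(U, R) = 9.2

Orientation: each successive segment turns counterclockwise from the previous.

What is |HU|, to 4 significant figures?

10.52

∠MFS = 67.9° gives FS at -153.8° from the x-axis; with |FS| = 19.5, S = (-10.19, -0.9901). ∠FSU = 84.6° gives SU at -58.40° from the x-axis; with |SU| = 9.6, U = (-5.164, -9.167). Then |HU| = |U − H| = 10.52.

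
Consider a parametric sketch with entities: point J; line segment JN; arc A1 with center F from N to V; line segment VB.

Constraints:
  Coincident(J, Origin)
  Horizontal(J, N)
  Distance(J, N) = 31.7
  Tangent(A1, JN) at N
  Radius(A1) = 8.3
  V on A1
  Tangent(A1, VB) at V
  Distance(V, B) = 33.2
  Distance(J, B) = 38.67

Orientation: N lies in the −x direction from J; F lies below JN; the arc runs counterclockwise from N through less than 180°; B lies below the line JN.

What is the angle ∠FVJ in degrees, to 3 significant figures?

27.0°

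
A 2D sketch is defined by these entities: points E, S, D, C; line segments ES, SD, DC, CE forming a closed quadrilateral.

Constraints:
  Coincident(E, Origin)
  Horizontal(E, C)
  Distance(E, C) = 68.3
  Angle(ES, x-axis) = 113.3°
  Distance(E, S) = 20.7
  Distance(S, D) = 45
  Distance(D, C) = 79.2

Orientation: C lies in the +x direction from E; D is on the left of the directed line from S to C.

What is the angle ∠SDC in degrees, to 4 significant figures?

72.99°

E is at the origin; E and C share the same y with |EC| = 68.3 and C in +x, so C = (68.3, 0). ES runs at 113.3° with |ES| = 20.7, so S = (-8.188, 19.01). D is determined by |SD| = 45.0 and |DC| = 79.2 together: it lies at the intersection of circle(S, 45.0) and circle(C, 79.2). With |SC| = 78.82, the foot of the radical line on SC is 12.46 from S and the perpendicular offset is √(45.0² − 12.46²) = 43.24. Taking the left-of-SC solution: D = (14.34, 57.97).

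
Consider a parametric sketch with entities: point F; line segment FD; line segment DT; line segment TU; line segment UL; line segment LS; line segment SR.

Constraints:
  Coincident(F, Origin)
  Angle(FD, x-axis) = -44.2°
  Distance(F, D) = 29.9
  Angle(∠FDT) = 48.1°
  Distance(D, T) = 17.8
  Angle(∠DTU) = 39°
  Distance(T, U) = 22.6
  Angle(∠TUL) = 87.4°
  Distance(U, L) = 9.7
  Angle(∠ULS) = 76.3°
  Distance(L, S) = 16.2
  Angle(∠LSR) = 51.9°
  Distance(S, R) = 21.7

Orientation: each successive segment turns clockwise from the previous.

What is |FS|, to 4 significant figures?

24.48

F is at the origin; FD runs at -44.2° with length 29.9, so D = (21.44, -20.85). ∠FDT = 48.1° gives DT at -176.1° from the x-axis; with |DT| = 17.8, T = (3.677, -22.06). ∠DTU = 39.0° gives TU at 42.90° from the x-axis; with |TU| = 22.6, U = (20.23, -6.672). ∠TUL = 87.4° gives UL at -49.70° from the x-axis; with |UL| = 9.7, L = (26.51, -14.07). ∠ULS = 76.3° gives LS at -153.4° from the x-axis; with |LS| = 16.2, S = (12.02, -21.32). Then |FS| = |S − F| = 24.48.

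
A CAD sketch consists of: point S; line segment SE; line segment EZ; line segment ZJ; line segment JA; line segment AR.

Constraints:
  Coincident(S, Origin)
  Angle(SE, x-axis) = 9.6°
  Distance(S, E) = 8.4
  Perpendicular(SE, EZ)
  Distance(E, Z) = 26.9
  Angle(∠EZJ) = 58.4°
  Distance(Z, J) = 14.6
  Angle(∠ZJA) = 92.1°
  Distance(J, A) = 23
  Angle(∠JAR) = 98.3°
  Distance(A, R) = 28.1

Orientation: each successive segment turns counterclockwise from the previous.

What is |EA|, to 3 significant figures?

1.35

S is at the origin; SE runs at 9.6° with length 8.4, so E = (8.28, 1.40). SE is perpendicular to EZ, so EZ runs at 99.6°; with |EZ| = 26.9, Z = (3.80, 27.9). ∠EZJ = 58.4° gives ZJ at -139° from the x-axis; with |ZJ| = 14.6, J = (-7.19, 18.3). ∠ZJA = 92.1° gives JA at -50.9° from the x-axis; with |JA| = 23.0, A = (7.32, 0.458). Then |EA| = |A − E| = 1.35.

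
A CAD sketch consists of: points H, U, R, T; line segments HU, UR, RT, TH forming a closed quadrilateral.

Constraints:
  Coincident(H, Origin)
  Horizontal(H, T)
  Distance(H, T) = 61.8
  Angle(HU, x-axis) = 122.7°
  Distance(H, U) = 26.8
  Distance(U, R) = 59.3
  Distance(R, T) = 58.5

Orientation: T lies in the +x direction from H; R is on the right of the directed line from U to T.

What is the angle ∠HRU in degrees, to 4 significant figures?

5.125°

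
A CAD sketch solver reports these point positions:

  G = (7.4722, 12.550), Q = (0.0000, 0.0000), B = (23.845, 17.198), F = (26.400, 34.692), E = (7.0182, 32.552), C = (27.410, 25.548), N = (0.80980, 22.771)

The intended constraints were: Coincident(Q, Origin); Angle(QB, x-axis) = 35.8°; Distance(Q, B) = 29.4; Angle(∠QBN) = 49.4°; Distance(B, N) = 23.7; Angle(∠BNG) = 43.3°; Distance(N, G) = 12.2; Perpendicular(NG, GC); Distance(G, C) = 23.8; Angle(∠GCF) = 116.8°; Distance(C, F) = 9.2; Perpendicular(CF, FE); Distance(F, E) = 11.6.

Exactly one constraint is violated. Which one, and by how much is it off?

Distance(F, E) = 11.6 — off by 7.90.

Q = (0.00, 0.00) ✓; QB at 35.80° ✓; |QB| = 29.40 ✓; ∠QBN = 49.40° ✓; |BN| = 23.70 ✓; ∠BNG = 43.30° ✓; |NG| = 12.20 ✓; ∠(NG, GC) = 90.00° ✓; |GC| = 23.80 ✓; ∠GCF = 116.8° ✓; |CF| = 9.200 ✓; ∠(CF, FE) = 90.00° ✓; |FE| = 19.50 ✗.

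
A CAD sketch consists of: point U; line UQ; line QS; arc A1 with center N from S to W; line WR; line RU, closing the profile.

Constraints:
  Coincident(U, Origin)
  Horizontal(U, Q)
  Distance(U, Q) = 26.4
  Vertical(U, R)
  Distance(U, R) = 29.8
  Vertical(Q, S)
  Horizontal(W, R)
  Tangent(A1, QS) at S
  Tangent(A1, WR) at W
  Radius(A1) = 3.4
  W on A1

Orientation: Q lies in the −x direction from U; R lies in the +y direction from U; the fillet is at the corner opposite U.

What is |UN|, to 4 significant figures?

35.01

U is at the origin; UQ is horizontal with |UQ| = 26.4 and Q on the −x side, so Q = (-26.40, 0.000). U and R share the same x with |UR| = 29.8 and R on the +y side, so R = (0.000, 29.80). The virtual corner opposite U is at (-26.40, 29.80). Since A1 is tangent to QS there, NS ⟂ QS and the tangent condition forces NW to be normal to WR, with radius 3.4, so the center N sits 3.4 in from both sides at N = (-23.00, 26.40). Then |UN| = |N − U| = 35.01.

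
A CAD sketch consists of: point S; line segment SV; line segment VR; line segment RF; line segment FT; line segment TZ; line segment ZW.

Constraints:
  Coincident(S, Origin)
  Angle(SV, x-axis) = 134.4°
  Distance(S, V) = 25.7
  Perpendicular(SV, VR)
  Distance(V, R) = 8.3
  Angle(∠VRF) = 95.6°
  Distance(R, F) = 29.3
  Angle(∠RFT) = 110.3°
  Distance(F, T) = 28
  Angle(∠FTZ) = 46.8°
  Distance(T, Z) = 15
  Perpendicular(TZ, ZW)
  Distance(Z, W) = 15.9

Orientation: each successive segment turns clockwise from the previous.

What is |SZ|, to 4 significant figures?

9.665

S is at the origin; SV runs at 134.4° with length 25.7, so V = (-17.98, 18.36). SV ⟂ VR, so VR runs at 44.40°; with |VR| = 8.3, R = (-12.05, 24.17). ∠VRF = 95.6° gives RF at -40.00° from the x-axis; with |RF| = 29.3, F = (10.39, 5.335). ∠RFT = 110.3° gives FT at -109.7° from the x-axis; with |FT| = 28.0, T = (0.9552, -21.03). ∠FTZ = 46.8° gives TZ at 117.1° from the x-axis; with |TZ| = 15.0, Z = (-5.878, -7.673). Then |SZ| = |Z − S| = 9.665.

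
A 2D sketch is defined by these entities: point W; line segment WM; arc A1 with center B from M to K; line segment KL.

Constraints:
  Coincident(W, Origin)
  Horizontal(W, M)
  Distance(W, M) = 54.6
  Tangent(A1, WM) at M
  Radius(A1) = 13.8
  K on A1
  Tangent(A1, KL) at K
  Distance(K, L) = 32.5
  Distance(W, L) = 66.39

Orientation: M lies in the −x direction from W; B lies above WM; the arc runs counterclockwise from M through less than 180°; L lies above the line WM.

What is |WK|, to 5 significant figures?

43.928

Checks: |BK| = 13.80 ✓; ∠(BK, KL) = 90.00° ✓; |KL| = 32.50 ✓; |WL| = 66.39 ✓.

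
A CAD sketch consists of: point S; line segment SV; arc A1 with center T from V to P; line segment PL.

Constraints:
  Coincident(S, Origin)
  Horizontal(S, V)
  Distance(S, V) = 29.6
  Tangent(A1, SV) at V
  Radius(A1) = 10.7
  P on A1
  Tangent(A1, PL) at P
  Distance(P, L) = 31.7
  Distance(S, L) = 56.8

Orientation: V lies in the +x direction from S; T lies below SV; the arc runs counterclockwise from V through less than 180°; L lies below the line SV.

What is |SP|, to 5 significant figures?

26.041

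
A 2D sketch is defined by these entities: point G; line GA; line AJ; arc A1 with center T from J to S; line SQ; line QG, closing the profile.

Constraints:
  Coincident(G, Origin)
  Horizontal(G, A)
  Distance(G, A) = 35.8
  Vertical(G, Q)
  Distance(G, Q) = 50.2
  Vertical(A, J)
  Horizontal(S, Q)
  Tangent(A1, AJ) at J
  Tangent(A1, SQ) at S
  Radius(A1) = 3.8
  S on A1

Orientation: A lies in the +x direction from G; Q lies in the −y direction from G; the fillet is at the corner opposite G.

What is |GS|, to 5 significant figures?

59.532

G is at the origin; G and A share the same y with |GA| = 35.8 and A on the +x side, so A = (35.800, 0.0000). GQ is vertical with |GQ| = 50.2 and Q on the −y side, so Q = (0.0000, -50.200). The virtual corner opposite G is at (35.800, -50.200). The tangent condition forces TJ to be normal to AJ and tangency of A1 to SQ means the radius TS is perpendicular to SQ, with radius 3.8, so the center T sits 3.8 in from both sides at T = (32.000, -46.400). That places the tangent points at J = (35.800, -46.400) on AJ and S = (32.000, -50.200) on SQ. Then |GS| = |S − G| = 59.532.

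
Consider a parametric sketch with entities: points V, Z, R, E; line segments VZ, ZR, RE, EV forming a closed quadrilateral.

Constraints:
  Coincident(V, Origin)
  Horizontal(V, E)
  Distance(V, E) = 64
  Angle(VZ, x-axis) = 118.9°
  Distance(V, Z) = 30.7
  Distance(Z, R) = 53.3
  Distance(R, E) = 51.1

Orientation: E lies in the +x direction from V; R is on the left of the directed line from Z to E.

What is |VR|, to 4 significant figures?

55.93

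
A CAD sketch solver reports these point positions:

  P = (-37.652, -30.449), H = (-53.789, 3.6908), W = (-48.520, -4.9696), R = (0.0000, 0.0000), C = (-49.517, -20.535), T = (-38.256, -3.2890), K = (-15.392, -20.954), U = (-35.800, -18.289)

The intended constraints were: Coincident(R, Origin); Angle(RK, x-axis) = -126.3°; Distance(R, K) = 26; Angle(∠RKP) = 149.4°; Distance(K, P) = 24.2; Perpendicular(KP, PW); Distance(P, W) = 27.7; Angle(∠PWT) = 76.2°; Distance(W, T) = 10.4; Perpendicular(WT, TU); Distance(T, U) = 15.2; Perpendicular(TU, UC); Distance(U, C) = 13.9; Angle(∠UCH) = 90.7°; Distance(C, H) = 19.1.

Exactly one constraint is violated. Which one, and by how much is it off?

Distance(C, H) = 19.1 — off by 5.50.

R = (0.00, 0.00) ✓; RK at -126.3° ✓; |RK| = 26.00 ✓; ∠RKP = 149.4° ✓; |KP| = 24.20 ✓; ∠(KP, PW) = 90.00° ✓; |PW| = 27.70 ✓; ∠PWT = 76.20° ✓; |WT| = 10.40 ✓; ∠(WT, TU) = 90.00° ✓; |TU| = 15.20 ✓; ∠(TU, UC) = 90.00° ✓; |UC| = 13.90 ✓; ∠UCH = 90.70° ✓; |CH| = 24.60 ✗.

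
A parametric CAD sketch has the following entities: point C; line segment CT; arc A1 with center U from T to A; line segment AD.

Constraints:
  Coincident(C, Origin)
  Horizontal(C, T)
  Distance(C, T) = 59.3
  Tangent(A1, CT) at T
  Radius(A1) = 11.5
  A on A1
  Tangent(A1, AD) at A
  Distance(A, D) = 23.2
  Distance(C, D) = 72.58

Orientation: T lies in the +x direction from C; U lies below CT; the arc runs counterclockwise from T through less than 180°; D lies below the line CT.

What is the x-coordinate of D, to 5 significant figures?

62.311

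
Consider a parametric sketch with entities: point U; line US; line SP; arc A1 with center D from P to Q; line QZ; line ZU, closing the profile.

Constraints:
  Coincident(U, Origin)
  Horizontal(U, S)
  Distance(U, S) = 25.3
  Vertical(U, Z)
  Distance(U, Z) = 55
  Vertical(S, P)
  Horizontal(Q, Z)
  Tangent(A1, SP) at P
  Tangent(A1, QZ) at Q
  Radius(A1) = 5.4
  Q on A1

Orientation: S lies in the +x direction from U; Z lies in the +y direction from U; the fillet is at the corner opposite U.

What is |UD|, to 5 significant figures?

53.443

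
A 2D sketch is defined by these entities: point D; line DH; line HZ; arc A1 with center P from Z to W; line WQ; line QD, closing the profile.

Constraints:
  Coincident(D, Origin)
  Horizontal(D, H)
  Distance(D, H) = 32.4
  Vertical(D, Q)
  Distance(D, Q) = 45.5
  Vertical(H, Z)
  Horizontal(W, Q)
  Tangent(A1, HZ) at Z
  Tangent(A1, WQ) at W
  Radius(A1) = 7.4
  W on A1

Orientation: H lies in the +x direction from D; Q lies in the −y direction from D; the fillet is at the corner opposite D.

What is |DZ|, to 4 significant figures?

50.01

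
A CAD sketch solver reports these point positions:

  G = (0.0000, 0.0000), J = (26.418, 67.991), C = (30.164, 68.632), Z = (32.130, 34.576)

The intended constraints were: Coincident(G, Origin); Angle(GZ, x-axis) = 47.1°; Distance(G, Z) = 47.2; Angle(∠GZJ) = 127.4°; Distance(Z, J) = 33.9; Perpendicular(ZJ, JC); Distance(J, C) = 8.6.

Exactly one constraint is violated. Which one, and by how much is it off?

Distance(J, C) = 8.6 — off by 4.80.

G = (0.00, 0.00) ✓; GZ at 47.10° ✓; |GZ| = 47.20 ✓; ∠GZJ = 127.4° ✓; |ZJ| = 33.90 ✓; ∠(ZJ, JC) = 89.99° ✓; |JC| = 3.800 ✗.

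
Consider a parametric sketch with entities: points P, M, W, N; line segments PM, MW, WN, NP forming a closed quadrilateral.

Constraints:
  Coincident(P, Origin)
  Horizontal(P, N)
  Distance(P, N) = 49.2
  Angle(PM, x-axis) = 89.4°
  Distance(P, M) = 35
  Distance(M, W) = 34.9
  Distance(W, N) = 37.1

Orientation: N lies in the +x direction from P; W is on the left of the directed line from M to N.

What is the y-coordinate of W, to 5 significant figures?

34.382

Checks: |MW| = 34.90 ✓; |WN| = 37.10 ✓.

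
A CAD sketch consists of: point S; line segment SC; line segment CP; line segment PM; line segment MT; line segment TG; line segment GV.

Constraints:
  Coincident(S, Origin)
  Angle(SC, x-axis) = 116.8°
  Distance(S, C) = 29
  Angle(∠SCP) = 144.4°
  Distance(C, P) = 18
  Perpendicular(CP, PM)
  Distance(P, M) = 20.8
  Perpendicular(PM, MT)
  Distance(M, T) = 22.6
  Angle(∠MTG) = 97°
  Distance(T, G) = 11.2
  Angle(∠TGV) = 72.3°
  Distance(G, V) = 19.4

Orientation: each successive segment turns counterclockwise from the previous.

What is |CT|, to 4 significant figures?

21.30

The perpendicularity gives PM at right angles to CP, so PM runs at -117.6°; with |PM| = 20.8, M = (-38.66, 15.79). PM is perpendicular to MT, so MT runs at -27.60°; with |MT| = 22.6, T = (-18.64, 5.321). Then |CT| = |T − C| = 21.30.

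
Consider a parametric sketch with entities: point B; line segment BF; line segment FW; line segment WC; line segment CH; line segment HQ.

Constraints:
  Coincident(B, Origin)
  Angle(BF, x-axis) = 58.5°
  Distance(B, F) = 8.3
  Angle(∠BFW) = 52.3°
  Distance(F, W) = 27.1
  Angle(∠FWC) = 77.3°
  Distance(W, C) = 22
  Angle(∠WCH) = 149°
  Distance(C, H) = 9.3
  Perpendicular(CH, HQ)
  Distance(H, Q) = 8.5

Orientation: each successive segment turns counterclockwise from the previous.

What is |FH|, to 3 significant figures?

32.3

B is at the origin; BF runs at 58.5° with length 8.3, so F = (4.34, 7.08). ∠BFW = 52.3° gives FW at -174° from the x-axis; with |FW| = 27.1, W = (-22.6, 4.15). ∠FWC = 77.3° gives WC at -71.1° from the x-axis; with |WC| = 22.0, C = (-15.5, -16.7). ∠WCH = 149.0° gives CH at -40.1° from the x-axis; with |CH| = 9.3, H = (-8.36, -22.7). Then |FH| = |H − F| = 32.3.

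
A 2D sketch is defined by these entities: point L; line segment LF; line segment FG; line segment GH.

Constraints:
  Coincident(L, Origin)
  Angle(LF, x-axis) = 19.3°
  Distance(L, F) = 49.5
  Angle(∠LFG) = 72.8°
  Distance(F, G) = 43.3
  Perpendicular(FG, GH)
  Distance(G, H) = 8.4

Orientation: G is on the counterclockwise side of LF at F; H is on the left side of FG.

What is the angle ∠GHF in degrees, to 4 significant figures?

79.02°

L is at the origin; LF runs at 19.3° with length 49.5, so F = 49.5·(cos 19.3°, sin 19.3°) = (46.72, 16.36). ∠LFG = 72.8°, so FG runs at 19.3° + (180° − 72.8°) = 126.5° from the x-axis; with |FG| = 43.3, G = F + 43.3·(cos 126.5°, sin 126.5°) = (20.96, 51.17). The perpendicularity gives GH at right angles to FG; with |GH| = 8.4 on the left of FG, H = G + 8.4·(-0.8039, -0.5948) = (14.21, 46.17). Then cos ∠GHF = HG·HF / (|HG||HF|), giving 79.02°.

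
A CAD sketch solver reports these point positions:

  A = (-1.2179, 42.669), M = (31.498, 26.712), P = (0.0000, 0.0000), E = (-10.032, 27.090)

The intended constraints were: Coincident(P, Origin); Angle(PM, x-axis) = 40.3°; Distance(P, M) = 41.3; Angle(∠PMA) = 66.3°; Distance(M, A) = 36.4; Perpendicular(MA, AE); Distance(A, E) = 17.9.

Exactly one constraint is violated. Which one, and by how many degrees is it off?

Perpendicular(MA, AE) — off by 3.50°.

P = (0.00, 0.00) ✓; PM at 40.30° ✓; |PM| = 41.30 ✓; ∠PMA = 66.30° ✓; |MA| = 36.40 ✓; ∠(MA, AE) = 86.50° ✗; |AE| = 17.90 ✓.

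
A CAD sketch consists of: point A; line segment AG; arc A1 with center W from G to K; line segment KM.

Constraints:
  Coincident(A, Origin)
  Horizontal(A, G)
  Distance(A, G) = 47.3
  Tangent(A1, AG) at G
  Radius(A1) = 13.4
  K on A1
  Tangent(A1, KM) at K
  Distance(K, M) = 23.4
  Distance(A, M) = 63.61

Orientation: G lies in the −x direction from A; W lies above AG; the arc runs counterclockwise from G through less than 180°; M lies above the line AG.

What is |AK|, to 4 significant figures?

41.76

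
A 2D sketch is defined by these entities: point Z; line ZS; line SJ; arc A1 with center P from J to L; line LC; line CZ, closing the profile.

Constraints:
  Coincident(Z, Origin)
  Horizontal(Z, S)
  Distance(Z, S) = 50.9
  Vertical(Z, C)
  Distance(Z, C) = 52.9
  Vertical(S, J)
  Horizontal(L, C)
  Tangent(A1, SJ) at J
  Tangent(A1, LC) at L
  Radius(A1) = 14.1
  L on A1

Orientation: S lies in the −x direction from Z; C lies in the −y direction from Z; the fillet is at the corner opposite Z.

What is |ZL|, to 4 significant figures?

64.44

Z is at the origin; Z and S share the same y with |ZS| = 50.9 and S on the −x side, so S = (-50.90, 0.000). ZC is vertical with |ZC| = 52.9 and C on the −y side, so C = (0.000, -52.90). The virtual corner opposite Z is at (-50.90, -52.90). A1 meets SJ tangentially, so PJ is at right angles to SJ and the tangent condition forces PL to be normal to LC, with radius 14.1, so the center P sits 14.1 in from both sides at P = (-36.80, -38.80). That places the tangent points at J = (-50.90, -38.80) on SJ and L = (-36.80, -52.90) on LC. Then |ZL| = |L − Z| = 64.44.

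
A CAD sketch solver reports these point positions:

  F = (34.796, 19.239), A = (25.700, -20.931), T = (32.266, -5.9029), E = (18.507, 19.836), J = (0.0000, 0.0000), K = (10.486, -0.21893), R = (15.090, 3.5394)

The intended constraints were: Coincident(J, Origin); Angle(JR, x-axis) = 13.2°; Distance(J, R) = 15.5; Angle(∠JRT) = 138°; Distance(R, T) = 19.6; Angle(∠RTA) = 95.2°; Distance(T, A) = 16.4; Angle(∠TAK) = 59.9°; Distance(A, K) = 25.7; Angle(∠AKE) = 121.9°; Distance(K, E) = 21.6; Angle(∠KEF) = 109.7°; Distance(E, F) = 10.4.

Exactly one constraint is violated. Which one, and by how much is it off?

Distance(E, F) = 10.4 — off by 5.90.

J = (0.00, 0.00) ✓; JR at 13.20° ✓; |JR| = 15.50 ✓; ∠JRT = 138.0° ✓; |RT| = 19.60 ✓; ∠RTA = 95.20° ✓; |TA| = 16.40 ✓; ∠TAK = 59.90° ✓; |AK| = 25.70 ✓; ∠AKE = 121.9° ✓; |KE| = 21.60 ✓; ∠KEF = 109.7° ✓; |EF| = 16.30 ✗.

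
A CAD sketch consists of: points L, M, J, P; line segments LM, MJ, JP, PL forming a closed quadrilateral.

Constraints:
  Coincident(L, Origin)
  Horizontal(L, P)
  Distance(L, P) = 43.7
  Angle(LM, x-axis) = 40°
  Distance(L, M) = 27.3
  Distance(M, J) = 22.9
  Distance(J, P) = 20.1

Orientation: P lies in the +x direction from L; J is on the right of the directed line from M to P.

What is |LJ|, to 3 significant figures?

24.8

L is at the origin; LP is horizontal with |LP| = 43.7 and P in +x, so P = (43.7, 0). LM runs at 40.0° with |LM| = 27.3, so M = (20.9, 17.5). J is determined by |MJ| = 22.9 and |JP| = 20.1 together: it lies at the intersection of circle(M, 22.9) and circle(P, 20.1). With |MP| = 28.8, the foot of the radical line on MP is 16.5 from M and the perpendicular offset is √(22.9² − 16.5²) = 15.9. Taking the right-of-MP solution: J = (24.3, -5.11).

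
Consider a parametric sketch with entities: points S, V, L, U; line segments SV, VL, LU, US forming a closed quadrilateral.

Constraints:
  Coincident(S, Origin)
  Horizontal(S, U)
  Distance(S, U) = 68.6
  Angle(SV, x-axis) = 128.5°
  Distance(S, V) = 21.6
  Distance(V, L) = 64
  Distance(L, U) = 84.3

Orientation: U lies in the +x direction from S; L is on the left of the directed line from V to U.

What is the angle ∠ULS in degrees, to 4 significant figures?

50.96°

S is at the origin; SU is horizontal with |SU| = 68.6 and U in +x, so U = (68.6, 0). SV runs at 128.5° with |SV| = 21.6, so V = (-13.45, 16.90). L is determined by |VL| = 64.0 and |LU| = 84.3 together: it lies at the intersection of circle(V, 64.0) and circle(U, 84.3). With |VU| = 83.77, the foot of the radical line on VU is 23.92 from V and the perpendicular offset is √(64.0² − 23.92²) = 59.36. Taking the left-of-VU solution: L = (21.96, 70.22).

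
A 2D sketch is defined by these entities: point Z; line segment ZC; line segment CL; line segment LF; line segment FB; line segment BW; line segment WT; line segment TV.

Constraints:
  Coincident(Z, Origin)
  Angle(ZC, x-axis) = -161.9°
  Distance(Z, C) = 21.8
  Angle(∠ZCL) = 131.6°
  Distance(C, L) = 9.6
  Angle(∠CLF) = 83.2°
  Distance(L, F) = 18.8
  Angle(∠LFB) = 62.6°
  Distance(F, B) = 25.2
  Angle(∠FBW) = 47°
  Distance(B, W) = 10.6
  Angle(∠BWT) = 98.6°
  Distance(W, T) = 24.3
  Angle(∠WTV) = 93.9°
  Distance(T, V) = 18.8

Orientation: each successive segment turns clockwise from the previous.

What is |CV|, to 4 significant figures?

34.69

Z is at the origin; ZC runs at -161.9° with length 21.8, so C = (-20.72, -6.773). ∠ZCL = 131.6° gives CL at 149.7° from the x-axis; with |CL| = 9.6, L = (-29.01, -1.929). ∠CLF = 83.2° gives LF at 52.90° from the x-axis; with |LF| = 18.8, F = (-17.67, 13.07). ∠LFB = 62.6° gives FB at -64.50° from the x-axis; with |FB| = 25.2, B = (-6.821, -9.680). ∠FBW = 47.0° gives BW at 162.5° from the x-axis; with |BW| = 10.6, W = (-16.93, -6.492). ∠BWT = 98.6° gives WT at 81.10° from the x-axis; with |WT| = 24.3, T = (-13.17, 17.52). ∠WTV = 93.9° gives TV at -5.000° from the x-axis; with |TV| = 18.8, V = (5.558, 15.88). Then |CV| = |V − C| = 34.69.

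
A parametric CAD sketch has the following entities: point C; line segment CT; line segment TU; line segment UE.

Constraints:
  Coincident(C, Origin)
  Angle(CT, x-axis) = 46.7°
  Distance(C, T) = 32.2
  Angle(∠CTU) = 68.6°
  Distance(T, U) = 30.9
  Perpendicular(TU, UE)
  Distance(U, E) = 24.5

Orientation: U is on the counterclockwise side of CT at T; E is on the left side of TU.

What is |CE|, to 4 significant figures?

19.92

C is at the origin; CT runs at 46.7° with length 32.2, so T = 32.2·(cos 46.7°, sin 46.7°) = (22.08, 23.43). ∠CTU = 68.6°, so TU runs at 46.7° + (180° − 68.6°) = 158.1° from the x-axis; with |TU| = 30.9, U = T + 30.9·(cos 158.1°, sin 158.1°) = (-6.587, 34.96). TU ⟂ UE; with |UE| = 24.5 on the left of TU, E = U + 24.5·(-0.3730, -0.9278) = (-15.72, 12.23). Then |CE| = |E − C| = 19.92.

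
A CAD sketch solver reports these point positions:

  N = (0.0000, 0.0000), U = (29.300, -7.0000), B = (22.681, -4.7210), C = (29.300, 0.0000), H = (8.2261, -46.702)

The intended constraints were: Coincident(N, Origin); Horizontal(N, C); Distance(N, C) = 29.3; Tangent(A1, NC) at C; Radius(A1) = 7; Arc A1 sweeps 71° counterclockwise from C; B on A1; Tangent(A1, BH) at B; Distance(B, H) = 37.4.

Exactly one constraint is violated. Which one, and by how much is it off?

Distance(B, H) = 37.4 — off by 7.00.

N = (0.00, 0.00) ✓; N.y = 0.00, C.y = 0.00 ✓; |NC| = 29.30 ✓; ∠(UC, CN) = 90.00° ✓; |UC| = 7.000 ✓; bearing(U→B) − bearing(U→C) = 71.00° ✓; |UB| = 7.000 ✓; ∠(UB, BH) = 90.00° ✓; |BH| = 44.40 ✗.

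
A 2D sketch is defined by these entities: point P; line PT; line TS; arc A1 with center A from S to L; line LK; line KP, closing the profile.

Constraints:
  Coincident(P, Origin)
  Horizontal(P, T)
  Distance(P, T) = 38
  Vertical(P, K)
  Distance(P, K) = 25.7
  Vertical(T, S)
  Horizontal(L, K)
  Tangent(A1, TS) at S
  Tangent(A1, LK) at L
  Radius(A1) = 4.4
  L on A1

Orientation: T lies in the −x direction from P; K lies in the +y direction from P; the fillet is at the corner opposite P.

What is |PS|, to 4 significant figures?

43.56

P is at the origin; PT is horizontal with |PT| = 38.0 and T on the −x side, so T = (-38.00, 0.000). PK is vertical with |PK| = 25.7 and K on the +y side, so K = (0.000, 25.70). The virtual corner opposite P is at (-38.00, 25.70). Since A1 is tangent to TS there, AS ⟂ TS and tangency of A1 to LK means the radius AL is perpendicular to LK, with radius 4.4, so the center A sits 4.4 in from both sides at A = (-33.60, 21.30). That places the tangent points at S = (-38.00, 21.30) on TS and L = (-33.60, 25.70) on LK. Then |PS| = |S − P| = 43.56.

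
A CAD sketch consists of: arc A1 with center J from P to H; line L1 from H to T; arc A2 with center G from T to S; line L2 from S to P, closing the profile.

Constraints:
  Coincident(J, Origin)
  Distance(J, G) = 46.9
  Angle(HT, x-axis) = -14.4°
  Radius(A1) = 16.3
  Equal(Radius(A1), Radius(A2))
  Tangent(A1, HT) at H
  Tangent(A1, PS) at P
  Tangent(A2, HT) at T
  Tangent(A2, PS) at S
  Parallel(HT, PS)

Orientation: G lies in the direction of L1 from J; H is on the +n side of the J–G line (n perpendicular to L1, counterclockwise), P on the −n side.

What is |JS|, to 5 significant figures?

49.652

The slot axis is L1's direction at -14.4°, so u = (cos -14.4°, sin -14.4°) = (0.96858, -0.24869) and n = (−sin -14.4°, cos -14.4°) = (0.24869, 0.96858). J is at the origin and G lies 46.9 along u from J, so G = 46.9·u = (45.427, -11.664). Tangency of A1 to both parallel lines with radius 16.3 puts H and P at J ± 16.3·n: H = (4.0536, 15.788), P = (-4.0536, -15.788). Equal radii place T and S the same way about G: T = G + 16.3·n = (49.480, 4.1243), S = G − 16.3·n = (41.373, -27.451). Then |JS| = |S − J| = 49.652.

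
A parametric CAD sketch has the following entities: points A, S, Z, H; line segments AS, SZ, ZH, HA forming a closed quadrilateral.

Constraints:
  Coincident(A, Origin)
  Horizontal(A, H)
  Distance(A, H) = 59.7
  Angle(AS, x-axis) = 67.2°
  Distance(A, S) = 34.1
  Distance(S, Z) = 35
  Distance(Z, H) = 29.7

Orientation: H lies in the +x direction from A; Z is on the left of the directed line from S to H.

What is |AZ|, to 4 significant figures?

55.18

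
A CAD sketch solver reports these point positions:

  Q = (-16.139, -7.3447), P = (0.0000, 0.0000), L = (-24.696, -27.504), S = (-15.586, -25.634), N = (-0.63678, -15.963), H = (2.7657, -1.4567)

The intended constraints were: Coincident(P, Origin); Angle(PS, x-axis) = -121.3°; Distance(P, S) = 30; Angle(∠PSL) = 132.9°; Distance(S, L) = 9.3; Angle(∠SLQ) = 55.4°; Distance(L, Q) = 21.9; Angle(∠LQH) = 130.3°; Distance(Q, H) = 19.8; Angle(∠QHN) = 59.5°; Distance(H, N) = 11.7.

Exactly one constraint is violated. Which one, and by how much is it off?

Distance(H, N) = 11.7 — off by 3.20.

P = (0.00, 0.00) ✓; PS at -121.3° ✓; |PS| = 30.00 ✓; ∠PSL = 132.9° ✓; |SL| = 9.300 ✓; ∠SLQ = 55.40° ✓; |LQ| = 21.90 ✓; ∠LQH = 130.3° ✓; |QH| = 19.80 ✓; ∠QHN = 59.50° ✓; |HN| = 14.90 ✗.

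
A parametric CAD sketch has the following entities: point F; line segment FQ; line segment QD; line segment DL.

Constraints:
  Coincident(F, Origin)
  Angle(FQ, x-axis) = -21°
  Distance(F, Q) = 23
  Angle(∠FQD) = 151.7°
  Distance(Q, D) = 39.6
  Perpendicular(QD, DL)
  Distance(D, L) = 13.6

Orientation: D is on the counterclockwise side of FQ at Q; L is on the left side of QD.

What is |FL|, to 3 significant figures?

59.9

F is at the origin; FQ runs at -21.0° with length 23.0, so Q = 23.0·(cos -21.0°, sin -21.0°) = (21.5, -8.24). ∠FQD = 151.7°, so QD runs at -21.0° + (180° − 151.7°) = 7.30° from the x-axis; with |QD| = 39.6, D = Q + 39.6·(cos 7.30°, sin 7.30°) = (60.8, -3.21). QD is perpendicular to DL; with |DL| = 13.6 on the left of QD, L = D + 13.6·(-0.127, 0.992) = (59.0, 10.3). Then |FL| = |L − F| = 59.9.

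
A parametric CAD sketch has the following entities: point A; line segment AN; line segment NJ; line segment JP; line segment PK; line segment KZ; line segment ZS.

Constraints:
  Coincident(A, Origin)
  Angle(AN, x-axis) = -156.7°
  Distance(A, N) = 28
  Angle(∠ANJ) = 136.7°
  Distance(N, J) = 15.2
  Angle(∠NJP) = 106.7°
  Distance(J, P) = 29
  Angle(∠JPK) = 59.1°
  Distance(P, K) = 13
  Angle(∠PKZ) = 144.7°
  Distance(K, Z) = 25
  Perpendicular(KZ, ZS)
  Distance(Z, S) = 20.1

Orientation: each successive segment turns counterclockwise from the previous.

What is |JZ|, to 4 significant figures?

21.25

A is at the origin; AN runs at -156.7° with length 28.0, so N = (-25.72, -11.08). ∠ANJ = 136.7° gives NJ at -113.4° from the x-axis; with |NJ| = 15.2, J = (-31.75, -25.03). ∠NJP = 106.7° gives JP at -40.10° from the x-axis; with |JP| = 29.0, P = (-9.570, -43.70). ∠JPK = 59.1° gives PK at 80.80° from the x-axis; with |PK| = 13.0, K = (-7.492, -30.87). ∠PKZ = 144.7° gives KZ at 116.1° from the x-axis; with |KZ| = 25.0, Z = (-18.49, -8.421). Then |JZ| = |Z − J| = 21.25.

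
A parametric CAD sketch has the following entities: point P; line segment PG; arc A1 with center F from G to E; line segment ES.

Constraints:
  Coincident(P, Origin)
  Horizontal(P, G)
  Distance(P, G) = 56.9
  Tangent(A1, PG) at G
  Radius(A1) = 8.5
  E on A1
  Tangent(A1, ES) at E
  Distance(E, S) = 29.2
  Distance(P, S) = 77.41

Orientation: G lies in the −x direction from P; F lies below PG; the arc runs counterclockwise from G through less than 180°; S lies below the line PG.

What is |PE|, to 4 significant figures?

65.81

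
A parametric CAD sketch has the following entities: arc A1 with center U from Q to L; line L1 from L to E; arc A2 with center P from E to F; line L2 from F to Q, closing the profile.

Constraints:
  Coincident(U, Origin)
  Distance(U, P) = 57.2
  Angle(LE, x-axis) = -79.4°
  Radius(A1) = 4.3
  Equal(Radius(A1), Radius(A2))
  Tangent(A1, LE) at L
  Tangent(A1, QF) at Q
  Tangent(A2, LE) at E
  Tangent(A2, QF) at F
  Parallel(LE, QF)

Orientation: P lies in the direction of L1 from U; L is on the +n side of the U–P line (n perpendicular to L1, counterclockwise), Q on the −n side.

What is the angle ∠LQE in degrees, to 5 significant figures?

81.450°

The slot axis is L1's direction at -79.4°, so u = (cos -79.4°, sin -79.4°) = (0.18395, -0.98294) and n = (−sin -79.4°, cos -79.4°) = (0.98294, 0.18395). U is at the origin and P lies 57.2 along u from U, so P = 57.2·u = (10.522, -56.224). Tangency of A1 to both parallel lines with radius 4.3 puts L and Q at U ± 4.3·n: L = (4.2266, 0.79099), Q = (-4.2266, -0.79099). Equal radii place E and F the same way about P: E = P + 4.3·n = (14.749, -55.433), F = P − 4.3·n = (6.2954, -57.015). Then cos ∠LQE = QL·QE / (|QL||QE|), giving 81.450°.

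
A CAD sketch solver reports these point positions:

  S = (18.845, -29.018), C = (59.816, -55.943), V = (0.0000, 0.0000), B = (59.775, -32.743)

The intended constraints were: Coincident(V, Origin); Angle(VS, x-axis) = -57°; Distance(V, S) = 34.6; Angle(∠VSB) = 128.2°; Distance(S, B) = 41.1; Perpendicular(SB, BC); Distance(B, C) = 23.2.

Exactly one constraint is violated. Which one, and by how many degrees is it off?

Perpendicular(SB, BC) — off by 5.30°.

V = (0.00, 0.00) ✓; VS at -57.00° ✓; |VS| = 34.60 ✓; ∠VSB = 128.2° ✓; |SB| = 41.10 ✓; ∠(SB, BC) = 84.70° ✗; |BC| = 23.20 ✓.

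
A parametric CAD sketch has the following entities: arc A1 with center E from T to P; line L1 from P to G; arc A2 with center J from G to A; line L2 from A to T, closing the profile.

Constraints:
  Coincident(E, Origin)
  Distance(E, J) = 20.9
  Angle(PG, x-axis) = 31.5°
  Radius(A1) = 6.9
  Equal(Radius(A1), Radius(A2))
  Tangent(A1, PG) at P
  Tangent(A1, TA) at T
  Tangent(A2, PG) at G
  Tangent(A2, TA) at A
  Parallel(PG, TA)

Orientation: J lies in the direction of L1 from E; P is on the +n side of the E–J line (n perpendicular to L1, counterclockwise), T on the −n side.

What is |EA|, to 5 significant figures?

22.010

Tangency of A1 to both parallel lines with radius 6.9 puts P and T at E ± 6.9·n: P = (-3.6052, 5.8832), T = (3.6052, -5.8832). Equal radii place G and A the same way about J: G = J + 6.9·n = (14.215, 16.803), A = J − 6.9·n = (21.425, 5.0370). Then |EA| = |A − E| = 22.010.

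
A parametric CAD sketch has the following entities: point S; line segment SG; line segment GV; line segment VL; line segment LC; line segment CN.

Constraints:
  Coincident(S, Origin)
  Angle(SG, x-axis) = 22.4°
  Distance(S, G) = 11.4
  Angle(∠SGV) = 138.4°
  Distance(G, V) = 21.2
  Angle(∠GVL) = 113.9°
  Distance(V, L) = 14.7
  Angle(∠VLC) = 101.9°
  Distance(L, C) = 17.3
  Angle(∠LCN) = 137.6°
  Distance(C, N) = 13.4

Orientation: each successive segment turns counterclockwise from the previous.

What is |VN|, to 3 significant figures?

30.7

S is at the origin; SG runs at 22.4° with length 11.4, so G = (10.5, 4.34). ∠SGV = 138.4° gives GV at 64.0° from the x-axis; with |GV| = 21.2, V = (19.8, 23.4). ∠GVL = 113.9° gives VL at 130° from the x-axis; with |VL| = 14.7, L = (10.4, 34.6). ∠VLC = 101.9° gives LC at -152° from the x-axis; with |LC| = 17.3, C = (-4.88, 26.5). ∠LCN = 137.6° gives CN at -109° from the x-axis; with |CN| = 13.4, N = (-9.33, 13.8). Then |VN| = |N − V| = 30.7.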